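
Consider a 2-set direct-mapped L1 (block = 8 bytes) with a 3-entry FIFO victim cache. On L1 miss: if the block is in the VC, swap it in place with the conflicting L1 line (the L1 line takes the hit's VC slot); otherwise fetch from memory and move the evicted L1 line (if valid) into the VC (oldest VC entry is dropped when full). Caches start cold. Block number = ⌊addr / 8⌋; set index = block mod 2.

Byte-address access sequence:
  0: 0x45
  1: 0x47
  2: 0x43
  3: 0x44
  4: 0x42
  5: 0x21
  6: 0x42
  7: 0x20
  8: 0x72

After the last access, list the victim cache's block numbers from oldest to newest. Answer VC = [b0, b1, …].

VC = [8, 4]

0: 0x45 (blk 8, set 0) → MISS  vc=[]
1: 0x47 (blk 8, set 0) → L1-HIT  vc=[]
2: 0x43 (blk 8, set 0) → L1-HIT  vc=[]
3: 0x44 (blk 8, set 0) → L1-HIT  vc=[]
4: 0x42 (blk 8, set 0) → L1-HIT  vc=[]
5: 0x21 (blk 4, set 0) → MISS  vc=[8]
6: 0x42 (blk 8, set 0) → VC-HIT  vc=[4]
7: 0x20 (blk 4, set 0) → VC-HIT  vc=[8]
8: 0x72 (blk 14, set 0) → MISS  vc=[8, 4]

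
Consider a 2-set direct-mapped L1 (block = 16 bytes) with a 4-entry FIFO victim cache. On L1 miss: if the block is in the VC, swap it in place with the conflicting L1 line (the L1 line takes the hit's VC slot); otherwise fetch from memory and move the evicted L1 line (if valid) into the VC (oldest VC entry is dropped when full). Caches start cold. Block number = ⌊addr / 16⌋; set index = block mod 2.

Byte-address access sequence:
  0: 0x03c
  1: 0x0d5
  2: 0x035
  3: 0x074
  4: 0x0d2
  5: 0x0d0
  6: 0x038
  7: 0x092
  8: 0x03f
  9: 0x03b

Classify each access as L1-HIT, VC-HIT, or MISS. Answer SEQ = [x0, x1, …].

SEQ = [MISS, MISS, VC-HIT, MISS, VC-HIT, L1-HIT, VC-HIT, MISS, VC-HIT, L1-HIT]

#0 0x3c→b3/s1 MISS; vc=[]
#1 0xd5→b13/s1 MISS; vc=[3]
#2 0x35→b3/s1 VC-HIT; vc=[13]
#3 0x74→b7/s1 MISS; vc=[13,3]
#4 0xd2→b13/s1 VC-HIT; vc=[7,3]
#5 0xd0→b13/s1 L1-HIT; vc=[7,3]
#6 0x38→b3/s1 VC-HIT; vc=[7,13]
#7 0x92→b9/s1 MISS; vc=[7,13,3]
#8 0x3f→b3/s1 VC-HIT; vc=[7,13,9]
#9 0x3b→b3/s1 L1-HIT; vc=[7,13,9]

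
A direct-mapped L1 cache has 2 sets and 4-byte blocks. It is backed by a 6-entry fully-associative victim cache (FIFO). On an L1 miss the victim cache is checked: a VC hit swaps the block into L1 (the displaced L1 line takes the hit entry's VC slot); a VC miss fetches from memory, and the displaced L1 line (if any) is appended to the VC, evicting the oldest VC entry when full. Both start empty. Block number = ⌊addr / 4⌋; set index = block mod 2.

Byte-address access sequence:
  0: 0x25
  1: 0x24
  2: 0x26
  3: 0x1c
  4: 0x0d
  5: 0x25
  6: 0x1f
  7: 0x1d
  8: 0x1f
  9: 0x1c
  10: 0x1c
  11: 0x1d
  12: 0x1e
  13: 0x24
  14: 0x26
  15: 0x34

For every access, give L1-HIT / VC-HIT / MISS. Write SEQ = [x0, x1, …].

SEQ = [MISS, L1-HIT, L1-HIT, MISS, MISS, VC-HIT, VC-HIT, L1-HIT, L1-HIT, L1-HIT, L1-HIT, L1-HIT, L1-HIT, VC-HIT, L1-HIT, MISS]

#0 0x25→b9/s1 MISS; vc=[]
#1 0x24→b9/s1 L1-HIT; vc=[]
#2 0x26→b9/s1 L1-HIT; vc=[]
#3 0x1c→b7/s1 MISS; vc=[9]
#4 0xd→b3/s1 MISS; vc=[9,7]
#5 0x25→b9/s1 VC-HIT; vc=[3,7]
#6 0x1f→b7/s1 VC-HIT; vc=[3,9]
#7 0x1d→b7/s1 L1-HIT; vc=[3,9]
#8 0x1f→b7/s1 L1-HIT; vc=[3,9]
#9 0x1c→b7/s1 L1-HIT; vc=[3,9]
#10 0x1c→b7/s1 L1-HIT; vc=[3,9]
#11 0x1d→b7/s1 L1-HIT; vc=[3,9]
#12 0x1e→b7/s1 L1-HIT; vc=[3,9]
#13 0x24→b9/s1 VC-HIT; vc=[3,7]
#14 0x26→b9/s1 L1-HIT; vc=[3,7]
#15 0x34→b13/s1 MISS; vc=[3,7,9]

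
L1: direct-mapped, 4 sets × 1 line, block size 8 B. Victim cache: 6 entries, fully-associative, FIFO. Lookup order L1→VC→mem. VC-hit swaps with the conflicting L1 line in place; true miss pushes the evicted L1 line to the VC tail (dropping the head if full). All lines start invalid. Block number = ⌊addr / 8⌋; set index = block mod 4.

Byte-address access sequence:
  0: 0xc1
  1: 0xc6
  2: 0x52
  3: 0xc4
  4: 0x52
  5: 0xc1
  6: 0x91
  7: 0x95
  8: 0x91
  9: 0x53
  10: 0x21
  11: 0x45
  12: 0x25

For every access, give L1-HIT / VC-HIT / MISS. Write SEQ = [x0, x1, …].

SEQ = [MISS, L1-HIT, MISS, L1-HIT, L1-HIT, L1-HIT, MISS, L1-HIT, L1-HIT, VC-HIT, MISS, MISS, VC-HIT]

  [0] addr=0xc1 blk=24 s=0: MISS | VC []
  [1] addr=0xc6 blk=24 s=0: L1-HIT | VC []
  [2] addr=0x52 blk=10 s=2: MISS | VC []
  [3] addr=0xc4 blk=24 s=0: L1-HIT | VC []
  [4] addr=0x52 blk=10 s=2: L1-HIT | VC []
  [5] addr=0xc1 blk=24 s=0: L1-HIT | VC []
  [6] addr=0x91 blk=18 s=2: MISS | VC [10]
  [7] addr=0x95 blk=18 s=2: L1-HIT | VC [10]
  [8] addr=0x91 blk=18 s=2: L1-HIT | VC [10]
  [9] addr=0x53 blk=10 s=2: VC-HIT | VC [18]
  [10] addr=0x21 blk=4 s=0: MISS | VC [18, 24]
  [11] addr=0x45 blk=8 s=0: MISS | VC [18, 24, 4]
  [12] addr=0x25 blk=4 s=0: VC-HIT | VC [18, 24, 8]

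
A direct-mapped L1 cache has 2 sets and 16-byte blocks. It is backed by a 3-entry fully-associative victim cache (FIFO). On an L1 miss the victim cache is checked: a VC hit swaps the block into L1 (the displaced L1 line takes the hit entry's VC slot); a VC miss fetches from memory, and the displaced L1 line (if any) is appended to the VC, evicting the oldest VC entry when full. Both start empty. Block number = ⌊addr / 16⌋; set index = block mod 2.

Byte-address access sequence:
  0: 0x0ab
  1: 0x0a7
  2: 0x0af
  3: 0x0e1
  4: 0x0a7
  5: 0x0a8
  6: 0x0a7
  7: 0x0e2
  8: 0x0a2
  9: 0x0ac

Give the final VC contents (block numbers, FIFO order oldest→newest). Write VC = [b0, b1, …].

VC = [14]

0: 0xab (blk 10, set 0) → MISS  vc=[]
1: 0xa7 (blk 10, set 0) → L1-HIT  vc=[]
2: 0xaf (blk 10, set 0) → L1-HIT  vc=[]
3: 0xe1 (blk 14, set 0) → MISS  vc=[10]
4: 0xa7 (blk 10, set 0) → VC-HIT  vc=[14]
5: 0xa8 (blk 10, set 0) → L1-HIT  vc=[14]
6: 0xa7 (blk 10, set 0) → L1-HIT  vc=[14]
7: 0xe2 (blk 14, set 0) → VC-HIT  vc=[10]
8: 0xa2 (blk 10, set 0) → VC-HIT  vc=[14]
9: 0xac (blk 10, set 0) → L1-HIT  vc=[14]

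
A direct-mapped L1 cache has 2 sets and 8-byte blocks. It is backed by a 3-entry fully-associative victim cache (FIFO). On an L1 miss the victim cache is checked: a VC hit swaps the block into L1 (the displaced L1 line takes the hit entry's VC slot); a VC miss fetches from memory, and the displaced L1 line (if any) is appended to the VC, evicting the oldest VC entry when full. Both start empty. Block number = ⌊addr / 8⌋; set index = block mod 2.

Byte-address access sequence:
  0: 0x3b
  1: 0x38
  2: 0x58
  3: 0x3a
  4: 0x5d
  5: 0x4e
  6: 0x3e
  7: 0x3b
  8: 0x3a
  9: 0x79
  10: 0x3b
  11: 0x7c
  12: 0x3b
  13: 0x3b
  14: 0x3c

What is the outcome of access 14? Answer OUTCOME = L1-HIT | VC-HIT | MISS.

#0 0x3b→b7/s1 MISS; vc=[]
#1 0x38→b7/s1 L1-HIT; vc=[]
#2 0x58→b11/s1 MISS; vc=[7]
#3 0x3a→b7/s1 VC-HIT; vc=[11]
#4 0x5d→b11/s1 VC-HIT; vc=[7]
#5 0x4e→b9/s1 MISS; vc=[7,11]
#6 0x3e→b7/s1 VC-HIT; vc=[9,11]
#7 0x3b→b7/s1 L1-HIT; vc=[9,11]
#8 0x3a→b7/s1 L1-HIT; vc=[9,11]
#9 0x79→b15/s1 MISS; vc=[9,11,7]
#10 0x3b→b7/s1 VC-HIT; vc=[9,11,15]
#11 0x7c→b15/s1 VC-HIT; vc=[9,11,7]
#12 0x3b→b7/s1 VC-HIT; vc=[9,11,15]
#13 0x3b→b7/s1 L1-HIT; vc=[9,11,15]
#14 0x3c→b7/s1 L1-HIT; vc=[9,11,15]

OUTCOME = L1-HIT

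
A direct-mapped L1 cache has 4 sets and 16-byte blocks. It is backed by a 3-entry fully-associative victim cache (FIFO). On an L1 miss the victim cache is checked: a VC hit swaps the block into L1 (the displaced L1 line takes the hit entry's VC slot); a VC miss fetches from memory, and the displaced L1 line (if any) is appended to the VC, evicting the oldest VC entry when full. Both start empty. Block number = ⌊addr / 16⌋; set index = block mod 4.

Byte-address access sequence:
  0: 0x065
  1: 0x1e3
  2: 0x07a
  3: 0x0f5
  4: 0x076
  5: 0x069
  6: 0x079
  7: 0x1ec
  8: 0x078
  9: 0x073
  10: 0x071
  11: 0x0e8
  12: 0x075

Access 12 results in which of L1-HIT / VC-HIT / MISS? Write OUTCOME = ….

OUTCOME = L1-HIT

  [0] addr=0x65 blk=6 s=2: MISS | VC []
  [1] addr=0x1e3 blk=30 s=2: MISS | VC [6]
  [2] addr=0x7a blk=7 s=3: MISS | VC [6]
  [3] addr=0xf5 blk=15 s=3: MISS | VC [6, 7]
  [4] addr=0x76 blk=7 s=3: VC-HIT | VC [6, 15]
  [5] addr=0x69 blk=6 s=2: VC-HIT | VC [30, 15]
  [6] addr=0x79 blk=7 s=3: L1-HIT | VC [30, 15]
  [7] addr=0x1ec blk=30 s=2: VC-HIT | VC [6, 15]
  [8] addr=0x78 blk=7 s=3: L1-HIT | VC [6, 15]
  [9] addr=0x73 blk=7 s=3: L1-HIT | VC [6, 15]
  [10] addr=0x71 blk=7 s=3: L1-HIT | VC [6, 15]
  [11] addr=0xe8 blk=14 s=2: MISS | VC [6, 15, 30]
  [12] addr=0x75 blk=7 s=3: L1-HIT | VC [6, 15, 30]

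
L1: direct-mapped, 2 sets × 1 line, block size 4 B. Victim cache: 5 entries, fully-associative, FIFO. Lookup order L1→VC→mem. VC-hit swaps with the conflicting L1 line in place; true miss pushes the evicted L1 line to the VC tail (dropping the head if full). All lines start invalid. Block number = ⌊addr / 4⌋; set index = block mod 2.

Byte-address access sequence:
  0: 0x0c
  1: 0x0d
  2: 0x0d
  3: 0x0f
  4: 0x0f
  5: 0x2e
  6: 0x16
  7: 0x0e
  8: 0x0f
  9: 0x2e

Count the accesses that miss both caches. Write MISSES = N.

#0 0xc→b3/s1 MISS; vc=[]
#1 0xd→b3/s1 L1-HIT; vc=[]
#2 0xd→b3/s1 L1-HIT; vc=[]
#3 0xf→b3/s1 L1-HIT; vc=[]
#4 0xf→b3/s1 L1-HIT; vc=[]
#5 0x2e→b11/s1 MISS; vc=[3]
#6 0x16→b5/s1 MISS; vc=[3,11]
#7 0xe→b3/s1 VC-HIT; vc=[5,11]
#8 0xf→b3/s1 L1-HIT; vc=[5,11]
#9 0x2e→b11/s1 VC-HIT; vc=[5,3]

MISSES = 3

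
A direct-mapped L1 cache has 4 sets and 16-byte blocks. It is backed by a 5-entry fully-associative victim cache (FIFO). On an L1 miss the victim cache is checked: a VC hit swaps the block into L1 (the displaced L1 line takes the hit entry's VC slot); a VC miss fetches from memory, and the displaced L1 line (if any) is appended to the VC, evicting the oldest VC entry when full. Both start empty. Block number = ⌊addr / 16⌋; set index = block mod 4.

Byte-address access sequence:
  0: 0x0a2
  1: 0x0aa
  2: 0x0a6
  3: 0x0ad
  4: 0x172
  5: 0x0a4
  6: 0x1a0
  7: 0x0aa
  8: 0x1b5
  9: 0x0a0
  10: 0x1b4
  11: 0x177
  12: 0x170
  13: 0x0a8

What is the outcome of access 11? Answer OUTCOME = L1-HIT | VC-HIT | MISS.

  [0] addr=0xa2 blk=10 s=2: MISS | VC []
  [1] addr=0xaa blk=10 s=2: L1-HIT | VC []
  [2] addr=0xa6 blk=10 s=2: L1-HIT | VC []
  [3] addr=0xad blk=10 s=2: L1-HIT | VC []
  [4] addr=0x172 blk=23 s=3: MISS | VC []
  [5] addr=0xa4 blk=10 s=2: L1-HIT | VC []
  [6] addr=0x1a0 blk=26 s=2: MISS | VC [10]
  [7] addr=0xaa blk=10 s=2: VC-HIT | VC [26]
  [8] addr=0x1b5 blk=27 s=3: MISS | VC [26, 23]
  [9] addr=0xa0 blk=10 s=2: L1-HIT | VC [26, 23]
  [10] addr=0x1b4 blk=27 s=3: L1-HIT | VC [26, 23]
  [11] addr=0x177 blk=23 s=3: VC-HIT | VC [26, 27]
  [12] addr=0x170 blk=23 s=3: L1-HIT | VC [26, 27]
  [13] addr=0xa8 blk=10 s=2: L1-HIT | VC [26, 27]

OUTCOME = VC-HIT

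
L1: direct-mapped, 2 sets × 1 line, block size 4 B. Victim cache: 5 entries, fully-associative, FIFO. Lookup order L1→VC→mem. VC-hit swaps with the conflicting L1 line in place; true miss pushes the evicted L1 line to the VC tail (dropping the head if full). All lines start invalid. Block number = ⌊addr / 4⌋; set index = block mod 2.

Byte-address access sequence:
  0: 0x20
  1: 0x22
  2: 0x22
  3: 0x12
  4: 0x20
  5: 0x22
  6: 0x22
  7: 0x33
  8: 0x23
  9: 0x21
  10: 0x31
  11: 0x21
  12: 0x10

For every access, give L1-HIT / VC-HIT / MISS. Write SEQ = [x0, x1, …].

SEQ = [MISS, L1-HIT, L1-HIT, MISS, VC-HIT, L1-HIT, L1-HIT, MISS, VC-HIT, L1-HIT, VC-HIT, VC-HIT, VC-HIT]

#0 0x20→b8/s0 MISS; vc=[]
#1 0x22→b8/s0 L1-HIT; vc=[]
#2 0x22→b8/s0 L1-HIT; vc=[]
#3 0x12→b4/s0 MISS; vc=[8]
#4 0x20→b8/s0 VC-HIT; vc=[4]
#5 0x22→b8/s0 L1-HIT; vc=[4]
#6 0x22→b8/s0 L1-HIT; vc=[4]
#7 0x33→b12/s0 MISS; vc=[4,8]
#8 0x23→b8/s0 VC-HIT; vc=[4,12]
#9 0x21→b8/s0 L1-HIT; vc=[4,12]
#10 0x31→b12/s0 VC-HIT; vc=[4,8]
#11 0x21→b8/s0 VC-HIT; vc=[4,12]
#12 0x10→b4/s0 VC-HIT; vc=[8,12]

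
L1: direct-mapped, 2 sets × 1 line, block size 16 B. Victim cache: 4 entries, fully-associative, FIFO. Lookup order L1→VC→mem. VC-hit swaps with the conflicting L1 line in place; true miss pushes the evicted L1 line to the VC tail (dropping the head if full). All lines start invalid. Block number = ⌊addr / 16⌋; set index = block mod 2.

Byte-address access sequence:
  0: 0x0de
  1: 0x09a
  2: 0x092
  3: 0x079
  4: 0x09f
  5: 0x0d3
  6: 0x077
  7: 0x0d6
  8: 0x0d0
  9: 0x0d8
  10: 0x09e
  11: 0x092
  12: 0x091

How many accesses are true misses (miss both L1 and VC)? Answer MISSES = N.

  [0] addr=0xde blk=13 s=1: MISS | VC []
  [1] addr=0x9a blk=9 s=1: MISS | VC [13]
  [2] addr=0x92 blk=9 s=1: L1-HIT | VC [13]
  [3] addr=0x79 blk=7 s=1: MISS | VC [13, 9]
  [4] addr=0x9f blk=9 s=1: VC-HIT | VC [13, 7]
  [5] addr=0xd3 blk=13 s=1: VC-HIT | VC [9, 7]
  [6] addr=0x77 blk=7 s=1: VC-HIT | VC [9, 13]
  [7] addr=0xd6 blk=13 s=1: VC-HIT | VC [9, 7]
  [8] addr=0xd0 blk=13 s=1: L1-HIT | VC [9, 7]
  [9] addr=0xd8 blk=13 s=1: L1-HIT | VC [9, 7]
  [10] addr=0x9e blk=9 s=1: VC-HIT | VC [13, 7]
  [11] addr=0x92 blk=9 s=1: L1-HIT | VC [13, 7]
  [12] addr=0x91 blk=9 s=1: L1-HIT | VC [13, 7]

MISSES = 3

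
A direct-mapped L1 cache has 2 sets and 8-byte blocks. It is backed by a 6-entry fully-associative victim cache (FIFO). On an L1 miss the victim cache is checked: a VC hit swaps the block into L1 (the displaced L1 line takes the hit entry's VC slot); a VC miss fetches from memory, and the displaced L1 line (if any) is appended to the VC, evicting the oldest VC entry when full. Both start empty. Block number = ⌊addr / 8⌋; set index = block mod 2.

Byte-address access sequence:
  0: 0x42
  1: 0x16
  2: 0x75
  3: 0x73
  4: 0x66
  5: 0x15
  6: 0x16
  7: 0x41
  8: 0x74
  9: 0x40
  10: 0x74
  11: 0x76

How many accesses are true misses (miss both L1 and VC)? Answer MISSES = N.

MISSES = 4

0: 0x42 (blk 8, set 0) → MISS  vc=[]
1: 0x16 (blk 2, set 0) → MISS  vc=[8]
2: 0x75 (blk 14, set 0) → MISS  vc=[8, 2]
3: 0x73 (blk 14, set 0) → L1-HIT  vc=[8, 2]
4: 0x66 (blk 12, set 0) → MISS  vc=[8, 2, 14]
5: 0x15 (blk 2, set 0) → VC-HIT  vc=[8, 12, 14]
6: 0x16 (blk 2, set 0) → L1-HIT  vc=[8, 12, 14]
7: 0x41 (blk 8, set 0) → VC-HIT  vc=[2, 12, 14]
8: 0x74 (blk 14, set 0) → VC-HIT  vc=[2, 12, 8]
9: 0x40 (blk 8, set 0) → VC-HIT  vc=[2, 12, 14]
10: 0x74 (blk 14, set 0) → VC-HIT  vc=[2, 12, 8]
11: 0x76 (blk 14, set 0) → L1-HIT  vc=[2, 12, 8]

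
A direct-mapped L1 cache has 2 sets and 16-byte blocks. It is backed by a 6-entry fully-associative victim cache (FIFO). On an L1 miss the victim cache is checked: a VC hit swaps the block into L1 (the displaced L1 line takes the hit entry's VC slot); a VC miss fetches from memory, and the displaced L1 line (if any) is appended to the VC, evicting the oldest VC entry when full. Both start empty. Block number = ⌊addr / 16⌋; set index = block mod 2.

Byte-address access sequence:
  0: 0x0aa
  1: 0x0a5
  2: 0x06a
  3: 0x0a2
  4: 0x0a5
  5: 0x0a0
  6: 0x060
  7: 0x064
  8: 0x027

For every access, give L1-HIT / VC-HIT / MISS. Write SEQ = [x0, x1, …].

#0 0xaa→b10/s0 MISS; vc=[]
#1 0xa5→b10/s0 L1-HIT; vc=[]
#2 0x6a→b6/s0 MISS; vc=[10]
#3 0xa2→b10/s0 VC-HIT; vc=[6]
#4 0xa5→b10/s0 L1-HIT; vc=[6]
#5 0xa0→b10/s0 L1-HIT; vc=[6]
#6 0x60→b6/s0 VC-HIT; vc=[10]
#7 0x64→b6/s0 L1-HIT; vc=[10]
#8 0x27→b2/s0 MISS; vc=[10,6]

SEQ = [MISS, L1-HIT, MISS, VC-HIT, L1-HIT, L1-HIT, VC-HIT, L1-HIT, MISS]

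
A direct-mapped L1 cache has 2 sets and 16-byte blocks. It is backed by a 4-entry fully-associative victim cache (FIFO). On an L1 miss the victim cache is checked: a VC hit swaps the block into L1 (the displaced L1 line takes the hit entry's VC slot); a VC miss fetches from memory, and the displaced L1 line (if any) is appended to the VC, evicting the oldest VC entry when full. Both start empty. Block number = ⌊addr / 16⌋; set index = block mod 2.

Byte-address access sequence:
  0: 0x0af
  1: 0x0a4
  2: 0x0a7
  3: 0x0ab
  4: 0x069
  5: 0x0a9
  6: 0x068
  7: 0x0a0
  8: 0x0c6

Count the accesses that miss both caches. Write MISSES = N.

#0 0xaf→b10/s0 MISS; vc=[]
#1 0xa4→b10/s0 L1-HIT; vc=[]
#2 0xa7→b10/s0 L1-HIT; vc=[]
#3 0xab→b10/s0 L1-HIT; vc=[]
#4 0x69→b6/s0 MISS; vc=[10]
#5 0xa9→b10/s0 VC-HIT; vc=[6]
#6 0x68→b6/s0 VC-HIT; vc=[10]
#7 0xa0→b10/s0 VC-HIT; vc=[6]
#8 0xc6→b12/s0 MISS; vc=[6,10]

MISSES = 3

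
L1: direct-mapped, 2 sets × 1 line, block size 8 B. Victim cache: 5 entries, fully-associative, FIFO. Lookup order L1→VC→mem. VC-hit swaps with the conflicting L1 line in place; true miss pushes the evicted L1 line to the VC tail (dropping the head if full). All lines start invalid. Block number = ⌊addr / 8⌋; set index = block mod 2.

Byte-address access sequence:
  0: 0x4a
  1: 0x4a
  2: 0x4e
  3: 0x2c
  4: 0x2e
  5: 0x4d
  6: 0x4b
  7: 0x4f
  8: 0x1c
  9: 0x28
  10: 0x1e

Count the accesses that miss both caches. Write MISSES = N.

MISSES = 3

  [0] addr=0x4a blk=9 s=1: MISS | VC []
  [1] addr=0x4a blk=9 s=1: L1-HIT | VC []
  [2] addr=0x4e blk=9 s=1: L1-HIT | VC []
  [3] addr=0x2c blk=5 s=1: MISS | VC [9]
  [4] addr=0x2e blk=5 s=1: L1-HIT | VC [9]
  [5] addr=0x4d blk=9 s=1: VC-HIT | VC [5]
  [6] addr=0x4b blk=9 s=1: L1-HIT | VC [5]
  [7] addr=0x4f blk=9 s=1: L1-HIT | VC [5]
  [8] addr=0x1c blk=3 s=1: MISS | VC [5, 9]
  [9] addr=0x28 blk=5 s=1: VC-HIT | VC [3, 9]
  [10] addr=0x1e blk=3 s=1: VC-HIT | VC [5, 9]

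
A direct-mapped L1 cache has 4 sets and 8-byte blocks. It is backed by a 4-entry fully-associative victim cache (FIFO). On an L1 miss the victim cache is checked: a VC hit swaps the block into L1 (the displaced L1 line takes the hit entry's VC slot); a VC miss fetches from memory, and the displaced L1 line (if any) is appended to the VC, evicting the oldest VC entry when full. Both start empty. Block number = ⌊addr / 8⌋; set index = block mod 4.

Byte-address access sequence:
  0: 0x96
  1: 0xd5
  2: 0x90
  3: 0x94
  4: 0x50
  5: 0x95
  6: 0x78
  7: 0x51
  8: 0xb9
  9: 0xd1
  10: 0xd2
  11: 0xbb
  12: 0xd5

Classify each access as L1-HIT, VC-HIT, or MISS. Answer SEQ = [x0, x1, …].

#0 0x96→b18/s2 MISS; vc=[]
#1 0xd5→b26/s2 MISS; vc=[18]
#2 0x90→b18/s2 VC-HIT; vc=[26]
#3 0x94→b18/s2 L1-HIT; vc=[26]
#4 0x50→b10/s2 MISS; vc=[26,18]
#5 0x95→b18/s2 VC-HIT; vc=[26,10]
#6 0x78→b15/s3 MISS; vc=[26,10]
#7 0x51→b10/s2 VC-HIT; vc=[26,18]
#8 0xb9→b23/s3 MISS; vc=[26,18,15]
#9 0xd1→b26/s2 VC-HIT; vc=[10,18,15]
#10 0xd2→b26/s2 L1-HIT; vc=[10,18,15]
#11 0xbb→b23/s3 L1-HIT; vc=[10,18,15]
#12 0xd5→b26/s2 L1-HIT; vc=[10,18,15]

SEQ = [MISS, MISS, VC-HIT, L1-HIT, MISS, VC-HIT, MISS, VC-HIT, MISS, VC-HIT, L1-HIT, L1-HIT, L1-HIT]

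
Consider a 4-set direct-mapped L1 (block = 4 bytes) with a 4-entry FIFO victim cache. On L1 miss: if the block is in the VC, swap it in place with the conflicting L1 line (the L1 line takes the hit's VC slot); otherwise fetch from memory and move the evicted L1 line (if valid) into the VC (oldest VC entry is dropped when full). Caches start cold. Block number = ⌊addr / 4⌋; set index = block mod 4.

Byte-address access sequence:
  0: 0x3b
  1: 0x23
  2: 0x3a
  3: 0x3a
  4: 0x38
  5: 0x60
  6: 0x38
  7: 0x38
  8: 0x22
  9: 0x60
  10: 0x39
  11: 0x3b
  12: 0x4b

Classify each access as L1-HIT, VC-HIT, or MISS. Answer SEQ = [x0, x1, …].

SEQ = [MISS, MISS, L1-HIT, L1-HIT, L1-HIT, MISS, L1-HIT, L1-HIT, VC-HIT, VC-HIT, L1-HIT, L1-HIT, MISS]

  [0] addr=0x3b blk=14 s=2: MISS | VC []
  [1] addr=0x23 blk=8 s=0: MISS | VC []
  [2] addr=0x3a blk=14 s=2: L1-HIT | VC []
  [3] addr=0x3a blk=14 s=2: L1-HIT | VC []
  [4] addr=0x38 blk=14 s=2: L1-HIT | VC []
  [5] addr=0x60 blk=24 s=0: MISS | VC [8]
  [6] addr=0x38 blk=14 s=2: L1-HIT | VC [8]
  [7] addr=0x38 blk=14 s=2: L1-HIT | VC [8]
  [8] addr=0x22 blk=8 s=0: VC-HIT | VC [24]
  [9] addr=0x60 blk=24 s=0: VC-HIT | VC [8]
  [10] addr=0x39 blk=14 s=2: L1-HIT | VC [8]
  [11] addr=0x3b blk=14 s=2: L1-HIT | VC [8]
  [12] addr=0x4b blk=18 s=2: MISS | VC [8, 14]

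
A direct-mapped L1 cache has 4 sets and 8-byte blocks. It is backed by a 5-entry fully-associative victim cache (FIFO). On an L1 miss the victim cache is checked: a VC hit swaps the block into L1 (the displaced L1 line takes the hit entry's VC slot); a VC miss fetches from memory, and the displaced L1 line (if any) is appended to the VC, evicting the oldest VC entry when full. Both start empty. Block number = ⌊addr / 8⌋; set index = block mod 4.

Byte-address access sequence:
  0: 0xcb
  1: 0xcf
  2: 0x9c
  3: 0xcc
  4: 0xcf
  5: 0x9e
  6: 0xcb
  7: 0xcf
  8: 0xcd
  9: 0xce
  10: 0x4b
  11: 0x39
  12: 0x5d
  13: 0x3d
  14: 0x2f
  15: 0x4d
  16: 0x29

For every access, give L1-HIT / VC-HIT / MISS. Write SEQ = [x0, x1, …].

#0 0xcb→b25/s1 MISS; vc=[]
#1 0xcf→b25/s1 L1-HIT; vc=[]
#2 0x9c→b19/s3 MISS; vc=[]
#3 0xcc→b25/s1 L1-HIT; vc=[]
#4 0xcf→b25/s1 L1-HIT; vc=[]
#5 0x9e→b19/s3 L1-HIT; vc=[]
#6 0xcb→b25/s1 L1-HIT; vc=[]
#7 0xcf→b25/s1 L1-HIT; vc=[]
#8 0xcd→b25/s1 L1-HIT; vc=[]
#9 0xce→b25/s1 L1-HIT; vc=[]
#10 0x4b→b9/s1 MISS; vc=[25]
#11 0x39→b7/s3 MISS; vc=[25,19]
#12 0x5d→b11/s3 MISS; vc=[25,19,7]
#13 0x3d→b7/s3 VC-HIT; vc=[25,19,11]
#14 0x2f→b5/s1 MISS; vc=[25,19,11,9]
#15 0x4d→b9/s1 VC-HIT; vc=[25,19,11,5]
#16 0x29→b5/s1 VC-HIT; vc=[25,19,11,9]

SEQ = [MISS, L1-HIT, MISS, L1-HIT, L1-HIT, L1-HIT, L1-HIT, L1-HIT, L1-HIT, L1-HIT, MISS, MISS, MISS, VC-HIT, MISS, VC-HIT, VC-HIT]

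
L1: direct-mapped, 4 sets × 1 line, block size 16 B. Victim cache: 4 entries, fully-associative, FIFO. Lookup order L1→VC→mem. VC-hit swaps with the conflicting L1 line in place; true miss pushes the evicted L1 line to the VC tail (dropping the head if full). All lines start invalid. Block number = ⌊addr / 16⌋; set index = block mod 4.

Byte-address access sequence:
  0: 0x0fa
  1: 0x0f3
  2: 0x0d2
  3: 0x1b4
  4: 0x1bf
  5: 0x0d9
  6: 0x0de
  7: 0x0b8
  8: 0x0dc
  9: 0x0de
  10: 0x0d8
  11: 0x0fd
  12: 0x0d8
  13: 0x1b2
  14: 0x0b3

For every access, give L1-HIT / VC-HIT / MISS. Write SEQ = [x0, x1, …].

  [0] addr=0xfa blk=15 s=3: MISS | VC []
  [1] addr=0xf3 blk=15 s=3: L1-HIT | VC []
  [2] addr=0xd2 blk=13 s=1: MISS | VC []
  [3] addr=0x1b4 blk=27 s=3: MISS | VC [15]
  [4] addr=0x1bf blk=27 s=3: L1-HIT | VC [15]
  [5] addr=0xd9 blk=13 s=1: L1-HIT | VC [15]
  [6] addr=0xde blk=13 s=1: L1-HIT | VC [15]
  [7] addr=0xb8 blk=11 s=3: MISS | VC [15, 27]
  [8] addr=0xdc blk=13 s=1: L1-HIT | VC [15, 27]
  [9] addr=0xde blk=13 s=1: L1-HIT | VC [15, 27]
  [10] addr=0xd8 blk=13 s=1: L1-HIT | VC [15, 27]
  [11] addr=0xfd blk=15 s=3: VC-HIT | VC [11, 27]
  [12] addr=0xd8 blk=13 s=1: L1-HIT | VC [11, 27]
  [13] addr=0x1b2 blk=27 s=3: VC-HIT | VC [11, 15]
  [14] addr=0xb3 blk=11 s=3: VC-HIT | VC [27, 15]

SEQ = [MISS, L1-HIT, MISS, MISS, L1-HIT, L1-HIT, L1-HIT, MISS, L1-HIT, L1-HIT, L1-HIT, VC-HIT, L1-HIT, VC-HIT, VC-HIT]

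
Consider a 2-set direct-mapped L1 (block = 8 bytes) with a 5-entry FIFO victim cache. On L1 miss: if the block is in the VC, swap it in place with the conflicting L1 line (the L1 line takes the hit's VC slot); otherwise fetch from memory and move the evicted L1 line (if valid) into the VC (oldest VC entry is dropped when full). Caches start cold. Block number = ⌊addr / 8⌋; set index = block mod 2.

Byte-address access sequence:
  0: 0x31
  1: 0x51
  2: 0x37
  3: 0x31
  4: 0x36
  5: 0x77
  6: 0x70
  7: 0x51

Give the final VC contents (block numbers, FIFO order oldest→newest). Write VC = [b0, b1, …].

  [0] addr=0x31 blk=6 s=0: MISS | VC []
  [1] addr=0x51 blk=10 s=0: MISS | VC [6]
  [2] addr=0x37 blk=6 s=0: VC-HIT | VC [10]
  [3] addr=0x31 blk=6 s=0: L1-HIT | VC [10]
  [4] addr=0x36 blk=6 s=0: L1-HIT | VC [10]
  [5] addr=0x77 blk=14 s=0: MISS | VC [10, 6]
  [6] addr=0x70 blk=14 s=0: L1-HIT | VC [10, 6]
  [7] addr=0x51 blk=10 s=0: VC-HIT | VC [14, 6]

VC = [14, 6]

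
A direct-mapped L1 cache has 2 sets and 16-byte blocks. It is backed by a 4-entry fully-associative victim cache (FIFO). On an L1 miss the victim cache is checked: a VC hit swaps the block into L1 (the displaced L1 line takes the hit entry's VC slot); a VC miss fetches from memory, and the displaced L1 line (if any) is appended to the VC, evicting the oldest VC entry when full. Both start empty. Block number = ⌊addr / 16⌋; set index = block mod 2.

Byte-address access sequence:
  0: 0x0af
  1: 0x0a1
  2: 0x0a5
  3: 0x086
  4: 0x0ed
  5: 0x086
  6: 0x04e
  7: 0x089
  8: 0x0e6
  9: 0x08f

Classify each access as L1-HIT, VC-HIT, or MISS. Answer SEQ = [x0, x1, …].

SEQ = [MISS, L1-HIT, L1-HIT, MISS, MISS, VC-HIT, MISS, VC-HIT, VC-HIT, VC-HIT]

  [0] addr=0xaf blk=10 s=0: MISS | VC []
  [1] addr=0xa1 blk=10 s=0: L1-HIT | VC []
  [2] addr=0xa5 blk=10 s=0: L1-HIT | VC []
  [3] addr=0x86 blk=8 s=0: MISS | VC [10]
  [4] addr=0xed blk=14 s=0: MISS | VC [10, 8]
  [5] addr=0x86 blk=8 s=0: VC-HIT | VC [10, 14]
  [6] addr=0x4e blk=4 s=0: MISS | VC [10, 14, 8]
  [7] addr=0x89 blk=8 s=0: VC-HIT | VC [10, 14, 4]
  [8] addr=0xe6 blk=14 s=0: VC-HIT | VC [10, 8, 4]
  [9] addr=0x8f blk=8 s=0: VC-HIT | VC [10, 14, 4]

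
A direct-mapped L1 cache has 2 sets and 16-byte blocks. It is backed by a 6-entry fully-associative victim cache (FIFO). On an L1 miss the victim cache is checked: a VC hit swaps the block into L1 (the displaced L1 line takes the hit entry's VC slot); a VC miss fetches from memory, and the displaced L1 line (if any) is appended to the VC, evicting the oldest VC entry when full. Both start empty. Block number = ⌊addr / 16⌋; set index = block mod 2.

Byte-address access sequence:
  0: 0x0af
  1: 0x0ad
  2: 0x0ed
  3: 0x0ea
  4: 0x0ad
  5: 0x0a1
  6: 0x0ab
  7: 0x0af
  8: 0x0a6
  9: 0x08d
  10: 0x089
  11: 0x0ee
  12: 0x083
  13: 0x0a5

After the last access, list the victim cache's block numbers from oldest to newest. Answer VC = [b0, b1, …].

VC = [14, 8]

0: 0xaf (blk 10, set 0) → MISS  vc=[]
1: 0xad (blk 10, set 0) → L1-HIT  vc=[]
2: 0xed (blk 14, set 0) → MISS  vc=[10]
3: 0xea (blk 14, set 0) → L1-HIT  vc=[10]
4: 0xad (blk 10, set 0) → VC-HIT  vc=[14]
5: 0xa1 (blk 10, set 0) → L1-HIT  vc=[14]
6: 0xab (blk 10, set 0) → L1-HIT  vc=[14]
7: 0xaf (blk 10, set 0) → L1-HIT  vc=[14]
8: 0xa6 (blk 10, set 0) → L1-HIT  vc=[14]
9: 0x8d (blk 8, set 0) → MISS  vc=[14, 10]
10: 0x89 (blk 8, set 0) → L1-HIT  vc=[14, 10]
11: 0xee (blk 14, set 0) → VC-HIT  vc=[8, 10]
12: 0x83 (blk 8, set 0) → VC-HIT  vc=[14, 10]
13: 0xa5 (blk 10, set 0) → VC-HIT  vc=[14, 8]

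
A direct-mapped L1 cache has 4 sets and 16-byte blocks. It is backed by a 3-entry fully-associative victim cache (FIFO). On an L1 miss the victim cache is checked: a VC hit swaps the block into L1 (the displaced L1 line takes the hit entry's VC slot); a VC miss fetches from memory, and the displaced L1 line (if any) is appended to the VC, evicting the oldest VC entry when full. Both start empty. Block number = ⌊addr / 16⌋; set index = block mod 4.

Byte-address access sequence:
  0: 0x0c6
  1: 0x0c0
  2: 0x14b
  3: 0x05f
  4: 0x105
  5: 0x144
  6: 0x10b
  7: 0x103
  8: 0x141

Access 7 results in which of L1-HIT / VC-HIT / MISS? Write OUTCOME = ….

OUTCOME = L1-HIT

  [0] addr=0xc6 blk=12 s=0: MISS | VC []
  [1] addr=0xc0 blk=12 s=0: L1-HIT | VC []
  [2] addr=0x14b blk=20 s=0: MISS | VC [12]
  [3] addr=0x5f blk=5 s=1: MISS | VC [12]
  [4] addr=0x105 blk=16 s=0: MISS | VC [12, 20]
  [5] addr=0x144 blk=20 s=0: VC-HIT | VC [12, 16]
  [6] addr=0x10b blk=16 s=0: VC-HIT | VC [12, 20]
  [7] addr=0x103 blk=16 s=0: L1-HIT | VC [12, 20]
  [8] addr=0x141 blk=20 s=0: VC-HIT | VC [12, 16]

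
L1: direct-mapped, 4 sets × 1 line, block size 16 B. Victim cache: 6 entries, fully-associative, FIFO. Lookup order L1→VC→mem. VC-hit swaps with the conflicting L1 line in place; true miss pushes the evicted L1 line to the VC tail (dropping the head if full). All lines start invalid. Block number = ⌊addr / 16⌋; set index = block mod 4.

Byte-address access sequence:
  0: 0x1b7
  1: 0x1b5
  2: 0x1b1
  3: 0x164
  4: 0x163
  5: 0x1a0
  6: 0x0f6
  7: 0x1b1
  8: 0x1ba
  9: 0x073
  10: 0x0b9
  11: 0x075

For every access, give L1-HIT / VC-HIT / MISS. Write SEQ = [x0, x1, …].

SEQ = [MISS, L1-HIT, L1-HIT, MISS, L1-HIT, MISS, MISS, VC-HIT, L1-HIT, MISS, MISS, VC-HIT]

0: 0x1b7 (blk 27, set 3) → MISS  vc=[]
1: 0x1b5 (blk 27, set 3) → L1-HIT  vc=[]
2: 0x1b1 (blk 27, set 3) → L1-HIT  vc=[]
3: 0x164 (blk 22, set 2) → MISS  vc=[]
4: 0x163 (blk 22, set 2) → L1-HIT  vc=[]
5: 0x1a0 (blk 26, set 2) → MISS  vc=[22]
6: 0xf6 (blk 15, set 3) → MISS  vc=[22, 27]
7: 0x1b1 (blk 27, set 3) → VC-HIT  vc=[22, 15]
8: 0x1ba (blk 27, set 3) → L1-HIT  vc=[22, 15]
9: 0x73 (blk 7, set 3) → MISS  vc=[22, 15, 27]
10: 0xb9 (blk 11, set 3) → MISS  vc=[22, 15, 27, 7]
11: 0x75 (blk 7, set 3) → VC-HIT  vc=[22, 15, 27, 11]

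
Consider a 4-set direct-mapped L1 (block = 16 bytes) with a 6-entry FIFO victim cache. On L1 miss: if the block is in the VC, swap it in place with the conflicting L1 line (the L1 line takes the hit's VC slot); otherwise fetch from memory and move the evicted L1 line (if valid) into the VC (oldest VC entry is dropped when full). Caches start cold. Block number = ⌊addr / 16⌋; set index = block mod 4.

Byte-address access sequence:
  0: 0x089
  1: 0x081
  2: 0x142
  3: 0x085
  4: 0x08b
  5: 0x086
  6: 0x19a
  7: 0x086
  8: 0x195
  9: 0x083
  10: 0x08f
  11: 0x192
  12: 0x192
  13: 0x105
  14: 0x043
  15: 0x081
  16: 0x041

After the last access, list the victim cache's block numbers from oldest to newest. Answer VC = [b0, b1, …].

VC = [20, 8, 16]

#0 0x89→b8/s0 MISS; vc=[]
#1 0x81→b8/s0 L1-HIT; vc=[]
#2 0x142→b20/s0 MISS; vc=[8]
#3 0x85→b8/s0 VC-HIT; vc=[20]
#4 0x8b→b8/s0 L1-HIT; vc=[20]
#5 0x86→b8/s0 L1-HIT; vc=[20]
#6 0x19a→b25/s1 MISS; vc=[20]
#7 0x86→b8/s0 L1-HIT; vc=[20]
#8 0x195→b25/s1 L1-HIT; vc=[20]
#9 0x83→b8/s0 L1-HIT; vc=[20]
#10 0x8f→b8/s0 L1-HIT; vc=[20]
#11 0x192→b25/s1 L1-HIT; vc=[20]
#12 0x192→b25/s1 L1-HIT; vc=[20]
#13 0x105→b16/s0 MISS; vc=[20,8]
#14 0x43→b4/s0 MISS; vc=[20,8,16]
#15 0x81→b8/s0 VC-HIT; vc=[20,4,16]
#16 0x41→b4/s0 VC-HIT; vc=[20,8,16]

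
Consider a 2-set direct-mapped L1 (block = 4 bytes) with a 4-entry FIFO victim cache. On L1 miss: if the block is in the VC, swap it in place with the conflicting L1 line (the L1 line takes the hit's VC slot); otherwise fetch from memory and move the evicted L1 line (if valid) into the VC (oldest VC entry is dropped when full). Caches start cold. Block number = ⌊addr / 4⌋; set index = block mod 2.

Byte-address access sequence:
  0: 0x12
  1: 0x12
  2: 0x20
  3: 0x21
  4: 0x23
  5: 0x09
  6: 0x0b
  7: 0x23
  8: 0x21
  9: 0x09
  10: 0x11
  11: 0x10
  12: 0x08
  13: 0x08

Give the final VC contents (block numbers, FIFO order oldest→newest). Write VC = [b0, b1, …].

0: 0x12 (blk 4, set 0) → MISS  vc=[]
1: 0x12 (blk 4, set 0) → L1-HIT  vc=[]
2: 0x20 (blk 8, set 0) → MISS  vc=[4]
3: 0x21 (blk 8, set 0) → L1-HIT  vc=[4]
4: 0x23 (blk 8, set 0) → L1-HIT  vc=[4]
5: 0x9 (blk 2, set 0) → MISS  vc=[4, 8]
6: 0xb (blk 2, set 0) → L1-HIT  vc=[4, 8]
7: 0x23 (blk 8, set 0) → VC-HIT  vc=[4, 2]
8: 0x21 (blk 8, set 0) → L1-HIT  vc=[4, 2]
9: 0x9 (blk 2, set 0) → VC-HIT  vc=[4, 8]
10: 0x11 (blk 4, set 0) → VC-HIT  vc=[2, 8]
11: 0x10 (blk 4, set 0) → L1-HIT  vc=[2, 8]
12: 0x8 (blk 2, set 0) → VC-HIT  vc=[4, 8]
13: 0x8 (blk 2, set 0) → L1-HIT  vc=[4, 8]

VC = [4, 8]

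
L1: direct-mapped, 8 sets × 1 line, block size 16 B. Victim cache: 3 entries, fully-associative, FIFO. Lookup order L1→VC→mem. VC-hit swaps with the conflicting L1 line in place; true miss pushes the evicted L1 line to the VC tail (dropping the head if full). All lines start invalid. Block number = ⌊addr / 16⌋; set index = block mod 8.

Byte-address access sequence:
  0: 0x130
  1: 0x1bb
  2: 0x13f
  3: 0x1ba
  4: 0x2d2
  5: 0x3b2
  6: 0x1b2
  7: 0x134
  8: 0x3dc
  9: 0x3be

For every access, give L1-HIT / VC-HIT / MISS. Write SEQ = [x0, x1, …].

  [0] addr=0x130 blk=19 s=3: MISS | VC []
  [1] addr=0x1bb blk=27 s=3: MISS | VC [19]
  [2] addr=0x13f blk=19 s=3: VC-HIT | VC [27]
  [3] addr=0x1ba blk=27 s=3: VC-HIT | VC [19]
  [4] addr=0x2d2 blk=45 s=5: MISS | VC [19]
  [5] addr=0x3b2 blk=59 s=3: MISS | VC [19, 27]
  [6] addr=0x1b2 blk=27 s=3: VC-HIT | VC [19, 59]
  [7] addr=0x134 blk=19 s=3: VC-HIT | VC [27, 59]
  [8] addr=0x3dc blk=61 s=5: MISS | VC [27, 59, 45]
  [9] addr=0x3be blk=59 s=3: VC-HIT | VC [27, 19, 45]

SEQ = [MISS, MISS, VC-HIT, VC-HIT, MISS, MISS, VC-HIT, VC-HIT, MISS, VC-HIT]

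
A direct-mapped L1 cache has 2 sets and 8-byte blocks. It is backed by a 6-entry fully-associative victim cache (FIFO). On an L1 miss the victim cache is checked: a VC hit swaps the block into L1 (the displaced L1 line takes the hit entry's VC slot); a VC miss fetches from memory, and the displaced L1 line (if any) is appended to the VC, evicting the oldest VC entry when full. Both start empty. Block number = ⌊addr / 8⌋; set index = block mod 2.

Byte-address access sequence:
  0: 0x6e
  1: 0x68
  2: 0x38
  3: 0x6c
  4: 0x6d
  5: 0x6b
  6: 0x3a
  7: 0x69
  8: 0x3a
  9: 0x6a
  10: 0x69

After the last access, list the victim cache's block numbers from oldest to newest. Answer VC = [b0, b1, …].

VC = [7]

#0 0x6e→b13/s1 MISS; vc=[]
#1 0x68→b13/s1 L1-HIT; vc=[]
#2 0x38→b7/s1 MISS; vc=[13]
#3 0x6c→b13/s1 VC-HIT; vc=[7]
#4 0x6d→b13/s1 L1-HIT; vc=[7]
#5 0x6b→b13/s1 L1-HIT; vc=[7]
#6 0x3a→b7/s1 VC-HIT; vc=[13]
#7 0x69→b13/s1 VC-HIT; vc=[7]
#8 0x3a→b7/s1 VC-HIT; vc=[13]
#9 0x6a→b13/s1 VC-HIT; vc=[7]
#10 0x69→b13/s1 L1-HIT; vc=[7]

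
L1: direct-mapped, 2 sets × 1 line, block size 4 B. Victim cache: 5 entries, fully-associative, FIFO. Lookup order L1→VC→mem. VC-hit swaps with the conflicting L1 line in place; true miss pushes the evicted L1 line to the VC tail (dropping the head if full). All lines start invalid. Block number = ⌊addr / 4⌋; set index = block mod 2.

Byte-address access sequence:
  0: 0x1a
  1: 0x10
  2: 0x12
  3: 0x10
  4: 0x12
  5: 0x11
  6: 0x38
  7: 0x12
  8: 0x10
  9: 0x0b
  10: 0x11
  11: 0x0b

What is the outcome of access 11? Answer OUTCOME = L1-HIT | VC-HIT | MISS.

OUTCOME = VC-HIT

0: 0x1a (blk 6, set 0) → MISS  vc=[]
1: 0x10 (blk 4, set 0) → MISS  vc=[6]
2: 0x12 (blk 4, set 0) → L1-HIT  vc=[6]
3: 0x10 (blk 4, set 0) → L1-HIT  vc=[6]
4: 0x12 (blk 4, set 0) → L1-HIT  vc=[6]
5: 0x11 (blk 4, set 0) → L1-HIT  vc=[6]
6: 0x38 (blk 14, set 0) → MISS  vc=[6, 4]
7: 0x12 (blk 4, set 0) → VC-HIT  vc=[6, 14]
8: 0x10 (blk 4, set 0) → L1-HIT  vc=[6, 14]
9: 0xb (blk 2, set 0) → MISS  vc=[6, 14, 4]
10: 0x11 (blk 4, set 0) → VC-HIT  vc=[6, 14, 2]
11: 0xb (blk 2, set 0) → VC-HIT  vc=[6, 14, 4]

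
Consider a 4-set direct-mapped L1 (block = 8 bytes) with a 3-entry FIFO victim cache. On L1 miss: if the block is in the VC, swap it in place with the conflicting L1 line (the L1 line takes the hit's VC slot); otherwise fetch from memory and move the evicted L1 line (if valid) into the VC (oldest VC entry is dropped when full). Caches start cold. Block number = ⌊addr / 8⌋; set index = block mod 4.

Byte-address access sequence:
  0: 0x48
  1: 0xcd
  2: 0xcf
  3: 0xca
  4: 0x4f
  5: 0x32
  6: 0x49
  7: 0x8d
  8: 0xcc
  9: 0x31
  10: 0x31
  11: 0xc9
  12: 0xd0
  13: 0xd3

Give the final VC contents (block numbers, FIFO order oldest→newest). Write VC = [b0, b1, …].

  [0] addr=0x48 blk=9 s=1: MISS | VC []
  [1] addr=0xcd blk=25 s=1: MISS | VC [9]
  [2] addr=0xcf blk=25 s=1: L1-HIT | VC [9]
  [3] addr=0xca blk=25 s=1: L1-HIT | VC [9]
  [4] addr=0x4f blk=9 s=1: VC-HIT | VC [25]
  [5] addr=0x32 blk=6 s=2: MISS | VC [25]
  [6] addr=0x49 blk=9 s=1: L1-HIT | VC [25]
  [7] addr=0x8d blk=17 s=1: MISS | VC [25, 9]
  [8] addr=0xcc blk=25 s=1: VC-HIT | VC [17, 9]
  [9] addr=0x31 blk=6 s=2: L1-HIT | VC [17, 9]
  [10] addr=0x31 blk=6 s=2: L1-HIT | VC [17, 9]
  [11] addr=0xc9 blk=25 s=1: L1-HIT | VC [17, 9]
  [12] addr=0xd0 blk=26 s=2: MISS | VC [17, 9, 6]
  [13] addr=0xd3 blk=26 s=2: L1-HIT | VC [17, 9, 6]

VC = [17, 9, 6]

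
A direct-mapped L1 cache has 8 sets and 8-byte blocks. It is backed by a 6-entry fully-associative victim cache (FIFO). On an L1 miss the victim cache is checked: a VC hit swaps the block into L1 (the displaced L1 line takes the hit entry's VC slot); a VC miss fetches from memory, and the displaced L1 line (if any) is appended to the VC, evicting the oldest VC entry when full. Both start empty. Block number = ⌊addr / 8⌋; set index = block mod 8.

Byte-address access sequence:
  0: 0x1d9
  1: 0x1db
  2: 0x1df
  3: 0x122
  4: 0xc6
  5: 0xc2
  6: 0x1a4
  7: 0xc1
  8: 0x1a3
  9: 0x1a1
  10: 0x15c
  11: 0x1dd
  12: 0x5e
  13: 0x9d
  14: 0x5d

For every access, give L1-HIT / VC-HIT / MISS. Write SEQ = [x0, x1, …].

SEQ = [MISS, L1-HIT, L1-HIT, MISS, MISS, L1-HIT, MISS, L1-HIT, L1-HIT, L1-HIT, MISS, VC-HIT, MISS, MISS, VC-HIT]

0: 0x1d9 (blk 59, set 3) → MISS  vc=[]
1: 0x1db (blk 59, set 3) → L1-HIT  vc=[]
2: 0x1df (blk 59, set 3) → L1-HIT  vc=[]
3: 0x122 (blk 36, set 4) → MISS  vc=[]
4: 0xc6 (blk 24, set 0) → MISS  vc=[]
5: 0xc2 (blk 24, set 0) → L1-HIT  vc=[]
6: 0x1a4 (blk 52, set 4) → MISS  vc=[36]
7: 0xc1 (blk 24, set 0) → L1-HIT  vc=[36]
8: 0x1a3 (blk 52, set 4) → L1-HIT  vc=[36]
9: 0x1a1 (blk 52, set 4) → L1-HIT  vc=[36]
10: 0x15c (blk 43, set 3) → MISS  vc=[36, 59]
11: 0x1dd (blk 59, set 3) → VC-HIT  vc=[36, 43]
12: 0x5e (blk 11, set 3) → MISS  vc=[36, 43, 59]
13: 0x9d (blk 19, set 3) → MISS  vc=[36, 43, 59, 11]
14: 0x5d (blk 11, set 3) → VC-HIT  vc=[36, 43, 59, 19]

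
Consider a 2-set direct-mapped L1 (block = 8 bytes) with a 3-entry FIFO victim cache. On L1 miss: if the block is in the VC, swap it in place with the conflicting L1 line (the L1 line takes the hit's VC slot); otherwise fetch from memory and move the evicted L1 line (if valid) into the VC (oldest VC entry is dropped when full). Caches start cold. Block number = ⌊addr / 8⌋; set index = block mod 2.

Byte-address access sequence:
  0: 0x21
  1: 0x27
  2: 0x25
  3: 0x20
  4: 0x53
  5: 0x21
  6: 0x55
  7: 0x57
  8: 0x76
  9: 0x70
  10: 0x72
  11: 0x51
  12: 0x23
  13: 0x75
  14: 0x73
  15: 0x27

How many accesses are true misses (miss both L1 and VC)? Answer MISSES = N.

MISSES = 3

0: 0x21 (blk 4, set 0) → MISS  vc=[]
1: 0x27 (blk 4, set 0) → L1-HIT  vc=[]
2: 0x25 (blk 4, set 0) → L1-HIT  vc=[]
3: 0x20 (blk 4, set 0) → L1-HIT  vc=[]
4: 0x53 (blk 10, set 0) → MISS  vc=[4]
5: 0x21 (blk 4, set 0) → VC-HIT  vc=[10]
6: 0x55 (blk 10, set 0) → VC-HIT  vc=[4]
7: 0x57 (blk 10, set 0) → L1-HIT  vc=[4]
8: 0x76 (blk 14, set 0) → MISS  vc=[4, 10]
9: 0x70 (blk 14, set 0) → L1-HIT  vc=[4, 10]
10: 0x72 (blk 14, set 0) → L1-HIT  vc=[4, 10]
11: 0x51 (blk 10, set 0) → VC-HIT  vc=[4, 14]
12: 0x23 (blk 4, set 0) → VC-HIT  vc=[10, 14]
13: 0x75 (blk 14, set 0) → VC-HIT  vc=[10, 4]
14: 0x73 (blk 14, set 0) → L1-HIT  vc=[10, 4]
15: 0x27 (blk 4, set 0) → VC-HIT  vc=[10, 14]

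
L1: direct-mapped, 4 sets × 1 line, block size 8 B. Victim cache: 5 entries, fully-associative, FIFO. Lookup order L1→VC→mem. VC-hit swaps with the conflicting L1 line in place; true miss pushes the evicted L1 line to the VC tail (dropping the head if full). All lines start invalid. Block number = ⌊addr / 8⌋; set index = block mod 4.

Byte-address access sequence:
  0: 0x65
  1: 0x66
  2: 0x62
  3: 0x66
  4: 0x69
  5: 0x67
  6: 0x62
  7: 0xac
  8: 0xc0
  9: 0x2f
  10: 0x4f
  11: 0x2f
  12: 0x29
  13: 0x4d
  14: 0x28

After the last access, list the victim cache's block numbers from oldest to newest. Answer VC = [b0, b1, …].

VC = [13, 12, 21, 9]

#0 0x65→b12/s0 MISS; vc=[]
#1 0x66→b12/s0 L1-HIT; vc=[]
#2 0x62→b12/s0 L1-HIT; vc=[]
#3 0x66→b12/s0 L1-HIT; vc=[]
#4 0x69→b13/s1 MISS; vc=[]
#5 0x67→b12/s0 L1-HIT; vc=[]
#6 0x62→b12/s0 L1-HIT; vc=[]
#7 0xac→b21/s1 MISS; vc=[13]
#8 0xc0→b24/s0 MISS; vc=[13,12]
#9 0x2f→b5/s1 MISS; vc=[13,12,21]
#10 0x4f→b9/s1 MISS; vc=[13,12,21,5]
#11 0x2f→b5/s1 VC-HIT; vc=[13,12,21,9]
#12 0x29→b5/s1 L1-HIT; vc=[13,12,21,9]
#13 0x4d→b9/s1 VC-HIT; vc=[13,12,21,5]
#14 0x28→b5/s1 VC-HIT; vc=[13,12,21,9]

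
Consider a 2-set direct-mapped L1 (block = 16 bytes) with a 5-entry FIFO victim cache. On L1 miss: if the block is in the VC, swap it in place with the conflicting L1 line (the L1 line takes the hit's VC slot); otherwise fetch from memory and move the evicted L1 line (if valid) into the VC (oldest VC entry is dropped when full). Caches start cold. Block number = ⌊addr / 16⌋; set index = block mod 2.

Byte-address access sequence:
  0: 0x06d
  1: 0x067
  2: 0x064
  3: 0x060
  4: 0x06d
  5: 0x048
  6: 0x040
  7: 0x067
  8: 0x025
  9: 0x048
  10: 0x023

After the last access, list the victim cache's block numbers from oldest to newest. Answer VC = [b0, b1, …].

#0 0x6d→b6/s0 MISS; vc=[]
#1 0x67→b6/s0 L1-HIT; vc=[]
#2 0x64→b6/s0 L1-HIT; vc=[]
#3 0x60→b6/s0 L1-HIT; vc=[]
#4 0x6d→b6/s0 L1-HIT; vc=[]
#5 0x48→b4/s0 MISS; vc=[6]
#6 0x40→b4/s0 L1-HIT; vc=[6]
#7 0x67→b6/s0 VC-HIT; vc=[4]
#8 0x25→b2/s0 MISS; vc=[4,6]
#9 0x48→b4/s0 VC-HIT; vc=[2,6]
#10 0x23→b2/s0 VC-HIT; vc=[4,6]

VC = [4, 6]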